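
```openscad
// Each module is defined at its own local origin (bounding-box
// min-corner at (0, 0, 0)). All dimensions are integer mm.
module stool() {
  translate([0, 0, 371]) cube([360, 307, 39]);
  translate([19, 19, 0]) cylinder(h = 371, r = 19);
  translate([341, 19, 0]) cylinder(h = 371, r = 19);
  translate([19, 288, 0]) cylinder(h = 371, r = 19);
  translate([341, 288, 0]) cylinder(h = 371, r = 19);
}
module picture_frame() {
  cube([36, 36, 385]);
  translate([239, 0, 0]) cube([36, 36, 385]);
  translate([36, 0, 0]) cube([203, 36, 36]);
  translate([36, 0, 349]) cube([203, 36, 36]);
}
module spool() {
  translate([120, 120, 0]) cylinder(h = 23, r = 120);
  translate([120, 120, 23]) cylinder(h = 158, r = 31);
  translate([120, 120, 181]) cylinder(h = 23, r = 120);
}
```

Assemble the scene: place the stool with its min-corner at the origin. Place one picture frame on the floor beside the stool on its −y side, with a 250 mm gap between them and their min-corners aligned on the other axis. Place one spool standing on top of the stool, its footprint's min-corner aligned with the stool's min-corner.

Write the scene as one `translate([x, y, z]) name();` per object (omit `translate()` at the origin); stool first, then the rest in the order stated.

stool();
translate([0, -286, 0]) picture_frame();
translate([0, 0, 410]) spool();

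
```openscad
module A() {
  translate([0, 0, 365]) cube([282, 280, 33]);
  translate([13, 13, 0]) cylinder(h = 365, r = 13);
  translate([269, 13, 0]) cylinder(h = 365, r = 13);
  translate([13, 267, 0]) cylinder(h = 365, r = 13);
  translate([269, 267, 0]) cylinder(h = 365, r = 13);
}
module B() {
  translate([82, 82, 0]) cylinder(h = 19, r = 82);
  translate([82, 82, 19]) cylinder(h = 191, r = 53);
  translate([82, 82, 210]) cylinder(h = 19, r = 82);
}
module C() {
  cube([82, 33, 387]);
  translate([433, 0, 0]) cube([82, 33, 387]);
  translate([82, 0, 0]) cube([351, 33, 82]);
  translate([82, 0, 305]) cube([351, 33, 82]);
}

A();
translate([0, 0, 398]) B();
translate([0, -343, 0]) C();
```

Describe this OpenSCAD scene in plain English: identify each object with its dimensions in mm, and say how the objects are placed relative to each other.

A is a four-legged stool. The seat is 282×280 mm, 33 mm thick, top at z = 398 mm. It stands on four round legs, each 26 mm in diameter, from z = 0 to the seat underside, each leg's axis is inset half a diameter from the nearest pair of seat edges (so the leg's bounding box is flush with the corner).

B is a spool: two coaxial disc flanges of radius 82 mm and thickness 19 mm, joined by a core cylinder of radius 53 mm and height 191 mm. The lower flange rests on z = 0 and the three cylinders share a vertical axis.

C is a rectangular picture frame lying in the x–z plane (depth along y). The opening is 351 mm wide (x) by 223 mm tall (z), surrounded by a border 82 mm wide on all four sides. The frame is 33 mm deep and is made of two full-height vertical stiles with two horizontal rails fitted between them.

The spool is on top of the stool. The picture frame is on the floor beside the stool on its −y side.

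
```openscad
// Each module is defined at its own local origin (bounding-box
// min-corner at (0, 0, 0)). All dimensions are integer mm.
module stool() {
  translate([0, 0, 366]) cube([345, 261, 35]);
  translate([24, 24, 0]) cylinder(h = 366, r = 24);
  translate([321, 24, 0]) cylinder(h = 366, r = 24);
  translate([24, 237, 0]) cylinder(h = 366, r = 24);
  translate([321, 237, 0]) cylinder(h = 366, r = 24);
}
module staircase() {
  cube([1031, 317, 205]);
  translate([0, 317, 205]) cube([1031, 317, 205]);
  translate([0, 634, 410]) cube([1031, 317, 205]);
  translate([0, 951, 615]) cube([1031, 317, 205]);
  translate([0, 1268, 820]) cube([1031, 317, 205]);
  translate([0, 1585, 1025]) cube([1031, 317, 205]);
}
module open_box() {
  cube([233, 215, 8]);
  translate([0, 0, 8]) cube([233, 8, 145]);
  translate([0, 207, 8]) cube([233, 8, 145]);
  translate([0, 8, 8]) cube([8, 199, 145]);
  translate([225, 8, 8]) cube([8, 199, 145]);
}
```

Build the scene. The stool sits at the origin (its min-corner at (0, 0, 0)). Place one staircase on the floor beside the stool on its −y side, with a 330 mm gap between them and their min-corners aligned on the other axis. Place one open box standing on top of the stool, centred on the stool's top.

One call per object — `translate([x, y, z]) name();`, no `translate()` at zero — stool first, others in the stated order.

stool();
translate([0, -2232, 0]) staircase();
translate([56, 23, 401]) open_box();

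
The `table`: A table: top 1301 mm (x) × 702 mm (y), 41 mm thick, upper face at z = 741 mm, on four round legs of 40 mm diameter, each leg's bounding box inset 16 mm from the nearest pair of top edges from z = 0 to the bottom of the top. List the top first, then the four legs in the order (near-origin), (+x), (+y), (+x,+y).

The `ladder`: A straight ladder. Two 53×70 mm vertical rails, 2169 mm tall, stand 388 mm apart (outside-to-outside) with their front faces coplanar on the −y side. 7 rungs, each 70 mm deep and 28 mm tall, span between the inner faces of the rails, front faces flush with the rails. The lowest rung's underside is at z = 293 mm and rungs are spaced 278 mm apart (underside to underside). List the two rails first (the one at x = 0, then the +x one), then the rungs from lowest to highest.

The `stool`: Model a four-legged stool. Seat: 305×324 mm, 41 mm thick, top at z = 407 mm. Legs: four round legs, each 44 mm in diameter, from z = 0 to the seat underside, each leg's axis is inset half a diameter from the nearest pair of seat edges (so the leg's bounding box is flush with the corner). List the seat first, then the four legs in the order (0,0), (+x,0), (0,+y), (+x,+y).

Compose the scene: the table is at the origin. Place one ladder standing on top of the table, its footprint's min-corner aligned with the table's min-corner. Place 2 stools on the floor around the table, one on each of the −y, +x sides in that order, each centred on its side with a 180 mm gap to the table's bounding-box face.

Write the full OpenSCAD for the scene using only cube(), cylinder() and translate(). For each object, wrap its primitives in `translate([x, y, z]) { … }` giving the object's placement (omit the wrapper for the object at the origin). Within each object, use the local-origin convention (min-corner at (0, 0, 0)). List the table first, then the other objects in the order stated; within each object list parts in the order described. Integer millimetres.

translate([0, 0, 700]) cube([1301, 702, 41]);
translate([36, 36, 0]) cylinder(h = 700, r = 20);
translate([1265, 36, 0]) cylinder(h = 700, r = 20);
translate([36, 666, 0]) cylinder(h = 700, r = 20);
translate([1265, 666, 0]) cylinder(h = 700, r = 20);
translate([0, 0, 741]) {
  cube([53, 70, 2169]);
  translate([335, 0, 0]) cube([53, 70, 2169]);
  translate([53, 0, 293]) cube([282, 70, 28]);
  translate([53, 0, 571]) cube([282, 70, 28]);
  translate([53, 0, 849]) cube([282, 70, 28]);
  translate([53, 0, 1127]) cube([282, 70, 28]);
  translate([53, 0, 1405]) cube([282, 70, 28]);
  translate([53, 0, 1683]) cube([282, 70, 28]);
  translate([53, 0, 1961]) cube([282, 70, 28]);
}
translate([498, -504, 0]) {
  translate([0, 0, 366]) cube([305, 324, 41]);
  translate([22, 22, 0]) cylinder(h = 366, r = 22);
  translate([283, 22, 0]) cylinder(h = 366, r = 22);
  translate([22, 302, 0]) cylinder(h = 366, r = 22);
  translate([283, 302, 0]) cylinder(h = 366, r = 22);
}
translate([1481, 189, 0]) {
  translate([0, 0, 366]) cube([305, 324, 41]);
  translate([22, 22, 0]) cylinder(h = 366, r = 22);
  translate([283, 22, 0]) cylinder(h = 366, r = 22);
  translate([22, 302, 0]) cylinder(h = 366, r = 22);
  translate([283, 302, 0]) cylinder(h = 366, r = 22);
}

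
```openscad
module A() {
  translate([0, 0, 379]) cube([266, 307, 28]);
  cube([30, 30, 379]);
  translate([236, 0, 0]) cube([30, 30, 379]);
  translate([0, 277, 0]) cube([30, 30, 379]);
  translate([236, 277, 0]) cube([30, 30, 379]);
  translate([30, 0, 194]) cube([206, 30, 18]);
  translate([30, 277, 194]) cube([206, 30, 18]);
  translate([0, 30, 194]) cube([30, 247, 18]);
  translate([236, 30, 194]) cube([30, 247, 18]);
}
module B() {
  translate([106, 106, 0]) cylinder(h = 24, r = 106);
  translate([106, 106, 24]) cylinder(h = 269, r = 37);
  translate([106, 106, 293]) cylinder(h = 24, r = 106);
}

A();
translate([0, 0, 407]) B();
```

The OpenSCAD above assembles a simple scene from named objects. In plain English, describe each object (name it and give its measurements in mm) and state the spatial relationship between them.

A is a four-legged stool. The seat is a 266×307×28 mm slab whose top surface is at z = 407 mm; four square legs, each 30×30 mm in cross-section, run from the floor (z = 0) to the underside of the seat, each flush with a corner of the seat. Four stretchers, 30 mm wide and 18 mm tall, connect adjacent legs with their undersides at z = 194 mm, each running between the inner faces of the legs it joins and aligned with the legs' outer faces on the other axis.

B is a spool: two coaxial disc flanges of radius 106 mm and thickness 24 mm, joined by a core cylinder of radius 37 mm and height 269 mm. The lower flange rests on z = 0 and the three cylinders share a vertical axis.

The spool is on top of the stool.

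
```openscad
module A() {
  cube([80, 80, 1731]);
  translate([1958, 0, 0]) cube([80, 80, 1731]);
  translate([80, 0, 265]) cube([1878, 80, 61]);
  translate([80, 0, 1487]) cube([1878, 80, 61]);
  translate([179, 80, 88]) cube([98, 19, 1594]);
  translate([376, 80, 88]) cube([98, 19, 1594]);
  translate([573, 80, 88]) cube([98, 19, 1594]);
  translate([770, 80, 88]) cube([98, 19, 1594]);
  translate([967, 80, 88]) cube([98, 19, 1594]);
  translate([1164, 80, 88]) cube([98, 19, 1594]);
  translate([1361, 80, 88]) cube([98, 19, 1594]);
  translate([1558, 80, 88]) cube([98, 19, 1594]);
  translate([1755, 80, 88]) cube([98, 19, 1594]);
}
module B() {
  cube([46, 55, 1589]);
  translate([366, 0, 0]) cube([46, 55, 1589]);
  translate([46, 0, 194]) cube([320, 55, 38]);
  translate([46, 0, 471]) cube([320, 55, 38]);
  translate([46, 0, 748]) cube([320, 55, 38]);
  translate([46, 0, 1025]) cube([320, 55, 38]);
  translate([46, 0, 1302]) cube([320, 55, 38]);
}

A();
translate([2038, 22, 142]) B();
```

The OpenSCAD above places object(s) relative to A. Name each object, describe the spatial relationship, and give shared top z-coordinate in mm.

A is a fence section. B is a ladder. The ladder is beside the fence section with their tops flush at z = 1731. The shared top z-coordinate is 1731 mm.

Both tops at z = 1731 mm.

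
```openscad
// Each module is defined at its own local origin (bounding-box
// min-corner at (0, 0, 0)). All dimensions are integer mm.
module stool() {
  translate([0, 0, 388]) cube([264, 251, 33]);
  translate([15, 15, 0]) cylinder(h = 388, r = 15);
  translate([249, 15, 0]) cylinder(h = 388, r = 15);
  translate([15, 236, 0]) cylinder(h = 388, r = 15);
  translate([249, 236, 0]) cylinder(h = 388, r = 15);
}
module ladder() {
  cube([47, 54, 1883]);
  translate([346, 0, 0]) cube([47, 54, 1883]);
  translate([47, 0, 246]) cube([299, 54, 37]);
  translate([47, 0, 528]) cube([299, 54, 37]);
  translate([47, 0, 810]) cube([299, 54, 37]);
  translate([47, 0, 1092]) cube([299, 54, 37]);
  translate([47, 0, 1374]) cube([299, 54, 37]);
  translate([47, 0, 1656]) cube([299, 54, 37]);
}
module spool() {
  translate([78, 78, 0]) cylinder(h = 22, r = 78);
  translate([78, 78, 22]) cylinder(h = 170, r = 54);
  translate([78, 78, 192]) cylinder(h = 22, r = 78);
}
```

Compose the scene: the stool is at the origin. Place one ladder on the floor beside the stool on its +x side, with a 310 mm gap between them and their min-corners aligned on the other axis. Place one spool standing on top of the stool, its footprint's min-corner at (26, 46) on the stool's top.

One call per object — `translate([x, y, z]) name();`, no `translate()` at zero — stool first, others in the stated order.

stool();
translate([574, 0, 0]) ladder();
translate([26, 46, 421]) spool();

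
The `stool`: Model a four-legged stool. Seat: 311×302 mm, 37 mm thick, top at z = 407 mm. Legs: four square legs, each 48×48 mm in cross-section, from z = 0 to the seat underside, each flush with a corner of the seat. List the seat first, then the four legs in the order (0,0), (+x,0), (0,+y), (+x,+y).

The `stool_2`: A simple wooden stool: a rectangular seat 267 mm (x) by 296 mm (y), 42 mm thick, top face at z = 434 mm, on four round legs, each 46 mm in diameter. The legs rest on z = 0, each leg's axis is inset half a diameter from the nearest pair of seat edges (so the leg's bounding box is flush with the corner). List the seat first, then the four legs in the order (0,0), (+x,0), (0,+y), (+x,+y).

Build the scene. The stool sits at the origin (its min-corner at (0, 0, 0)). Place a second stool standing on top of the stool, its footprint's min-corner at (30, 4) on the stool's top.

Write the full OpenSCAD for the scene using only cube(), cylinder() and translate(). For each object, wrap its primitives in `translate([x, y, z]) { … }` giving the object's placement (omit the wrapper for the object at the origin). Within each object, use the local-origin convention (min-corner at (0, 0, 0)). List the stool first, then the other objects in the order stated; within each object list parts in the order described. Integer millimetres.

translate([0, 0, 370]) cube([311, 302, 37]);
cube([48, 48, 370]);
translate([263, 0, 0]) cube([48, 48, 370]);
translate([0, 254, 0]) cube([48, 48, 370]);
translate([263, 254, 0]) cube([48, 48, 370]);
translate([30, 4, 407]) {
  translate([0, 0, 392]) cube([267, 296, 42]);
  translate([23, 23, 0]) cylinder(h = 392, r = 23);
  translate([244, 23, 0]) cylinder(h = 392, r = 23);
  translate([23, 273, 0]) cylinder(h = 392, r = 23);
  translate([244, 273, 0]) cylinder(h = 392, r = 23);
}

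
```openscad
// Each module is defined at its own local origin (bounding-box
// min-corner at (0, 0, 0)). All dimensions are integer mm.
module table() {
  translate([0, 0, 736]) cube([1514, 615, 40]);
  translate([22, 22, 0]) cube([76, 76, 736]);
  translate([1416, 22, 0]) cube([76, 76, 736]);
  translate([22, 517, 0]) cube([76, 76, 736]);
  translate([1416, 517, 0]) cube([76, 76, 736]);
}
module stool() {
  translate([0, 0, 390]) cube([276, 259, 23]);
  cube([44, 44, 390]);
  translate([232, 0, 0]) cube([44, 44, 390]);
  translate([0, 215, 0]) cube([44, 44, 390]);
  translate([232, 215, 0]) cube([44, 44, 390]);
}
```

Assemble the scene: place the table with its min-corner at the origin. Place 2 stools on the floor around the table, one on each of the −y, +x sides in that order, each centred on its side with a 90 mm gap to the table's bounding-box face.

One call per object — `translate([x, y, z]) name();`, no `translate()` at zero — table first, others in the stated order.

table();
translate([619, -349, 0]) stool();
translate([1604, 178, 0]) stool();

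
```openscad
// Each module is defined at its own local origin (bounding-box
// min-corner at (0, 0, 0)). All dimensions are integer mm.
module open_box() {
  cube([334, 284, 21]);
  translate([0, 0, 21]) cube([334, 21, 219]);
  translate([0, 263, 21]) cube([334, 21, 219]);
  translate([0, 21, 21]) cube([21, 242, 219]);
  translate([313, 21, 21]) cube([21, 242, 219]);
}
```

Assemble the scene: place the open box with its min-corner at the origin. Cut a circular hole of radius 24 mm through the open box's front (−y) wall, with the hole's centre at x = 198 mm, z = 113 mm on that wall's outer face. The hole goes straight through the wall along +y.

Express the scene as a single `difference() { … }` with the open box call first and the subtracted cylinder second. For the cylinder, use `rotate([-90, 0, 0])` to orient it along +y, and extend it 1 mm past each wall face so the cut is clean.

difference() {
  open_box();
  translate([198, -1, 113]) rotate([-90, 0, 0]) cylinder(h = 23, r = 24);
}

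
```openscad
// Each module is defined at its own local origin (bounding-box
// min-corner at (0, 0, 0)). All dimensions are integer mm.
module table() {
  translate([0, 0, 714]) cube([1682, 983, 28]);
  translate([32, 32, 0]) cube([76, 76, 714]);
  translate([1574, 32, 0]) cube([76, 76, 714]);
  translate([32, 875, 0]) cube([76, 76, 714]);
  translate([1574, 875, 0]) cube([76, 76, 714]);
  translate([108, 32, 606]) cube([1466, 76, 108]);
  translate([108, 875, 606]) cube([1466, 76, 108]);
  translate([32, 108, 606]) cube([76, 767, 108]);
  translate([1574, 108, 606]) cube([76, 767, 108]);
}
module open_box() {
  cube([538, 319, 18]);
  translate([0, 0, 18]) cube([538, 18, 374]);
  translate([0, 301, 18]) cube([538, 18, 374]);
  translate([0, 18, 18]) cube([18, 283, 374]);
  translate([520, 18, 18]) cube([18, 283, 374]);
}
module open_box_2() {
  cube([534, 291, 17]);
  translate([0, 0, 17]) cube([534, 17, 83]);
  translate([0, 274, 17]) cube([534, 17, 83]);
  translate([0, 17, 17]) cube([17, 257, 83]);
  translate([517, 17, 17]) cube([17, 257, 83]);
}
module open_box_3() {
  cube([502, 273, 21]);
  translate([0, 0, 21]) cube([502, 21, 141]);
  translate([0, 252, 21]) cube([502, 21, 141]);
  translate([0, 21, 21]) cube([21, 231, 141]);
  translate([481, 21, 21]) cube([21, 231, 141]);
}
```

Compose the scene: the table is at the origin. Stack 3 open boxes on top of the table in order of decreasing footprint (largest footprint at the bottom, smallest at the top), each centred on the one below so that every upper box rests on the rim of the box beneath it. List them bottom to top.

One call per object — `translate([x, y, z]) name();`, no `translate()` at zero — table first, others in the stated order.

table();
translate([572, 332, 742]) open_box();
translate([574, 346, 1134]) open_box_2();
translate([590, 355, 1234]) open_box_3();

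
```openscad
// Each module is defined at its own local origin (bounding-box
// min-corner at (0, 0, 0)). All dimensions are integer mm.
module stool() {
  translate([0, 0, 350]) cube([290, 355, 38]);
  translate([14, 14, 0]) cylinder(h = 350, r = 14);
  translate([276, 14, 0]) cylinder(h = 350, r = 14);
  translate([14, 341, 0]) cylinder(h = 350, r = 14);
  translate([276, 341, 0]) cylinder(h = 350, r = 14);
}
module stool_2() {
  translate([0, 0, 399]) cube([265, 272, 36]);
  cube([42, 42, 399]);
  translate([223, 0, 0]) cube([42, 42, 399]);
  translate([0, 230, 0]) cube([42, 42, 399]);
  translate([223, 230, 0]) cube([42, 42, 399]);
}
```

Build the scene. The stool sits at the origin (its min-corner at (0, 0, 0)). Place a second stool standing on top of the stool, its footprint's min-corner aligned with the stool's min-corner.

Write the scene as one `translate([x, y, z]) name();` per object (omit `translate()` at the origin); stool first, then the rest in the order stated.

stool();
translate([0, 0, 388]) stool_2();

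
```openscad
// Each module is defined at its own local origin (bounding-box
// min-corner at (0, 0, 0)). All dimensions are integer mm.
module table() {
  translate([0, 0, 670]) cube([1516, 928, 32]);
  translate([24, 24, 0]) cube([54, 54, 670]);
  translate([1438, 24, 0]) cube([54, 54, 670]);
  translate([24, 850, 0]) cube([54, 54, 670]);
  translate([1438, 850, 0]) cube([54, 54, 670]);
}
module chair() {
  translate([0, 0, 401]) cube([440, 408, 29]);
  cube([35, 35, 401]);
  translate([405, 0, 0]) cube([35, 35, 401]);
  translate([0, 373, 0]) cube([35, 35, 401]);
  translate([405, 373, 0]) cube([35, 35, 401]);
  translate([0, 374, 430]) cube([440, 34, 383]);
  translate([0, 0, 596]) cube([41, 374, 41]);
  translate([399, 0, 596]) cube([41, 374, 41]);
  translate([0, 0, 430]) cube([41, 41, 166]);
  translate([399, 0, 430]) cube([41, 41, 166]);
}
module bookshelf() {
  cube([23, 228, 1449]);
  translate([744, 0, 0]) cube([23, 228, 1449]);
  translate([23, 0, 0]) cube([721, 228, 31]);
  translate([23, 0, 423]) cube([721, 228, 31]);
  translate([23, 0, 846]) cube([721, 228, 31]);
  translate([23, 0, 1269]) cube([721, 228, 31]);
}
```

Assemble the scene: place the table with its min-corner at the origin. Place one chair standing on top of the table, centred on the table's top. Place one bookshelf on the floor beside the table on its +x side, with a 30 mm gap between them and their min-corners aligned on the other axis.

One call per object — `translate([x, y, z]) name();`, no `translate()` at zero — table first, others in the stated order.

table();
translate([538, 260, 702]) chair();
translate([1546, 0, 0]) bookshelf();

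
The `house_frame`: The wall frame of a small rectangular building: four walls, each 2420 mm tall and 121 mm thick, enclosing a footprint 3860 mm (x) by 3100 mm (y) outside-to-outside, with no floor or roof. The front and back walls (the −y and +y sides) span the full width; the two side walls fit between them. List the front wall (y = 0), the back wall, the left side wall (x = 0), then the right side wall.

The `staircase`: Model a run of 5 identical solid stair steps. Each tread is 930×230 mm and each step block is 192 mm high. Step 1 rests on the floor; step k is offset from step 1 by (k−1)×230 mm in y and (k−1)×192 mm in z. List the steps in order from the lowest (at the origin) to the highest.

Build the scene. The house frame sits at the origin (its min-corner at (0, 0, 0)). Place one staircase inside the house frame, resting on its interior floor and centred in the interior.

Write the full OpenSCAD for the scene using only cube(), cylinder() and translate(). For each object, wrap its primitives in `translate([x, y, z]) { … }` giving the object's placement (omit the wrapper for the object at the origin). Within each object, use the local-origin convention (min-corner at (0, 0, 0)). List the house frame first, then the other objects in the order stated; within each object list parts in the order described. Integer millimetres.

cube([3860, 121, 2420]);
translate([0, 2979, 0]) cube([3860, 121, 2420]);
translate([0, 121, 0]) cube([121, 2858, 2420]);
translate([3739, 121, 0]) cube([121, 2858, 2420]);
translate([1465, 975, 0]) {
  cube([930, 230, 192]);
  translate([0, 230, 192]) cube([930, 230, 192]);
  translate([0, 460, 384]) cube([930, 230, 192]);
  translate([0, 690, 576]) cube([930, 230, 192]);
  translate([0, 920, 768]) cube([930, 230, 192]);
}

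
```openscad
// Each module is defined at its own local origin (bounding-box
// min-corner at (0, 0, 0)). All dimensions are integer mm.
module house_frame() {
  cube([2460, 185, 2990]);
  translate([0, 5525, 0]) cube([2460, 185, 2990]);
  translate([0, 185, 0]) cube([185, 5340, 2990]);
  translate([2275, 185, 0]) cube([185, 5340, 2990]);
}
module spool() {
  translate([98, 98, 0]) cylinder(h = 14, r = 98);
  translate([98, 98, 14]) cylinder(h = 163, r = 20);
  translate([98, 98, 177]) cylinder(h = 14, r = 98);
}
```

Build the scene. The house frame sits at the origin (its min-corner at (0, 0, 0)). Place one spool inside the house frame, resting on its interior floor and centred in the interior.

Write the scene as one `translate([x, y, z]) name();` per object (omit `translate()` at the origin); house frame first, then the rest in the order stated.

house_frame();
translate([1132, 2757, 0]) spool();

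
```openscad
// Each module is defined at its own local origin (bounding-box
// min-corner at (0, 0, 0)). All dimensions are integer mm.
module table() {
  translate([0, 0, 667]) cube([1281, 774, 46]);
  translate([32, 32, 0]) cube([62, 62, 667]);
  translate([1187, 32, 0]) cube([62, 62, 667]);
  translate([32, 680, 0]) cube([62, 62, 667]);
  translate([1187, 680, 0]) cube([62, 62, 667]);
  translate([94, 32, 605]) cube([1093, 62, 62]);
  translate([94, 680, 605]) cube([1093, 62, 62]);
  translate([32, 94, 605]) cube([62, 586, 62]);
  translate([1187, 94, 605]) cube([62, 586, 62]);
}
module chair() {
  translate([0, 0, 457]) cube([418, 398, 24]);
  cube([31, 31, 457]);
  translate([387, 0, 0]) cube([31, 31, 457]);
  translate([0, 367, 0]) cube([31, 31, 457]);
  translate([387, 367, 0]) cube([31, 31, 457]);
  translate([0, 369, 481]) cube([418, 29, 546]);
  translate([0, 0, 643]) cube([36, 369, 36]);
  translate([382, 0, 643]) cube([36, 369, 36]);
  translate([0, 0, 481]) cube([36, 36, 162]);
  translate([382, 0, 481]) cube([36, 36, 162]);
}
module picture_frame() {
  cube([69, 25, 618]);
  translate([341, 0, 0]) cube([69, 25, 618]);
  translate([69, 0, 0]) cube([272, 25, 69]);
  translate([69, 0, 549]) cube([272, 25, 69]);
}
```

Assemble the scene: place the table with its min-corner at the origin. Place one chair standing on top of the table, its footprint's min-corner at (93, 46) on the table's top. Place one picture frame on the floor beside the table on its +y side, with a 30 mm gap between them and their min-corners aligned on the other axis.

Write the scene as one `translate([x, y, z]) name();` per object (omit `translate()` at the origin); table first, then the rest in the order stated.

table();
translate([93, 46, 713]) chair();
translate([0, 804, 0]) picture_frame();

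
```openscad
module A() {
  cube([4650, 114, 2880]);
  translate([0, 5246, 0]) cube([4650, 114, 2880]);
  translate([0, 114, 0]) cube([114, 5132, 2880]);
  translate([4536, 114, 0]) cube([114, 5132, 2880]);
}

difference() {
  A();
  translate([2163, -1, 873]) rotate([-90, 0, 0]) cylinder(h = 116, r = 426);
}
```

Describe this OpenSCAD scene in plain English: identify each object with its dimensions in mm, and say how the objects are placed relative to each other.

A is a box-shaped house frame (walls only): outside footprint 4650×5360 mm, wall height 2880 mm, wall thickness 114 mm. The two y-facing walls run the full x-width; the two x-facing walls fit between the inner faces of the y-facing walls.

The house frame has a circular hole of radius 426 mm through its front wall, centred at (x = 2163, z = 873).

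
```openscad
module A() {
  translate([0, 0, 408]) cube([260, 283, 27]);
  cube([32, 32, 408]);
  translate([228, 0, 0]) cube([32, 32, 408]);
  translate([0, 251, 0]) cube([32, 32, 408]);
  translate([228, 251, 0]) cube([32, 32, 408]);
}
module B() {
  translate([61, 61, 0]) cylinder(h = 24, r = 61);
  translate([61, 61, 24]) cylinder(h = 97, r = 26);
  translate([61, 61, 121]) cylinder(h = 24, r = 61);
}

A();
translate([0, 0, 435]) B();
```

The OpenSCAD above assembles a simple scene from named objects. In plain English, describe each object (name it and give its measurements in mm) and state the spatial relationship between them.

A is a simple wooden stool: a rectangular seat 260 mm (x) by 283 mm (y), 27 mm thick, top face at z = 435 mm, on four square legs, each 32×32 mm in cross-section. The legs rest on z = 0, each flush with a corner of the seat.

B is a spool: two coaxial disc flanges of radius 61 mm and thickness 24 mm, joined by a core cylinder of radius 26 mm and height 97 mm. The lower flange rests on z = 0 and the three cylinders share a vertical axis.

The spool is on top of the stool.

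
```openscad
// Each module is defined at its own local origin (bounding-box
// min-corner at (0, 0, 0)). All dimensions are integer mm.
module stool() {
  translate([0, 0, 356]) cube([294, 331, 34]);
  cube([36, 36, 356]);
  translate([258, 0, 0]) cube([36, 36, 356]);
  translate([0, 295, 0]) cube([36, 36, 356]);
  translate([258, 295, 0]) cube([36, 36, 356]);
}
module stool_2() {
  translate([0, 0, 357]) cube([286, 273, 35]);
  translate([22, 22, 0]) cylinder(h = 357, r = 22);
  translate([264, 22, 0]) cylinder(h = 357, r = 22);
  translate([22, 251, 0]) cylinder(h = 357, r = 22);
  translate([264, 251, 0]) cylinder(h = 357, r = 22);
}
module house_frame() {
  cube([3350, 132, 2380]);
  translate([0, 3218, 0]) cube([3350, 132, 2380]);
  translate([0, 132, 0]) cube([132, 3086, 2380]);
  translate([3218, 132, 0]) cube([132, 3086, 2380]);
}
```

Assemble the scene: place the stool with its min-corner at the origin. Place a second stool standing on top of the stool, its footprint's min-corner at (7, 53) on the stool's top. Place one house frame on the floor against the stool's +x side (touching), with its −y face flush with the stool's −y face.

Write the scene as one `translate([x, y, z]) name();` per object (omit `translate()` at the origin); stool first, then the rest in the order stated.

stool();
translate([7, 53, 390]) stool_2();
translate([294, 0, 0]) house_frame();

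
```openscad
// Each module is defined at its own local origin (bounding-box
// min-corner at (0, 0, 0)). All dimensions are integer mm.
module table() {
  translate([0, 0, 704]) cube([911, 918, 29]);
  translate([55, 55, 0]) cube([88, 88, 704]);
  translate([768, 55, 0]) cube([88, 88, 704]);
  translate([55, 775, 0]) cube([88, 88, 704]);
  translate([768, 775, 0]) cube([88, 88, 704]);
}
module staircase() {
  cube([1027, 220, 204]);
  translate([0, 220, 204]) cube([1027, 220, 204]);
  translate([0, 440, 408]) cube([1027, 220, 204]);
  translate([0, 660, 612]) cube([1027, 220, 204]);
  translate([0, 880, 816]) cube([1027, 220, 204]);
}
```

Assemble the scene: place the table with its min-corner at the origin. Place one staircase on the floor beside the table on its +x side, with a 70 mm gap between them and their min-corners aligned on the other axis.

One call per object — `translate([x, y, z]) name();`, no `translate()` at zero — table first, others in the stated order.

table();
translate([981, 0, 0]) staircase();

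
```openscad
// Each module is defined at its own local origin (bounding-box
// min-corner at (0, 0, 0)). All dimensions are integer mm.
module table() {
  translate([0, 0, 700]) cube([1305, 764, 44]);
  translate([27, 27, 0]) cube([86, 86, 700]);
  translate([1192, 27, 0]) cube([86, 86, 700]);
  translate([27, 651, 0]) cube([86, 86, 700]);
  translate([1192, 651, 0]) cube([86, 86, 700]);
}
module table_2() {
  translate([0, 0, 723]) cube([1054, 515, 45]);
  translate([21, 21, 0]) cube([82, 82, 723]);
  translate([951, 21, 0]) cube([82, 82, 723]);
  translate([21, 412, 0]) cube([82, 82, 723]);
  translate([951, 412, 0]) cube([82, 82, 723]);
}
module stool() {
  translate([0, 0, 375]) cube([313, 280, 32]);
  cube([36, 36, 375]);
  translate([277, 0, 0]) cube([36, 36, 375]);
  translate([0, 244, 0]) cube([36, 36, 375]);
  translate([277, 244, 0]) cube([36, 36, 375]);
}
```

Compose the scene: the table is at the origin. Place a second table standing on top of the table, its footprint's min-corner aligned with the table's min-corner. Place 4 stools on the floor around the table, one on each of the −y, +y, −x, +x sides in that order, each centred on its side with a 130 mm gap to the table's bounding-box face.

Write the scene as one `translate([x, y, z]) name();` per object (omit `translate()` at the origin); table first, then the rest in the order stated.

table();
translate([0, 0, 744]) table_2();
translate([496, -410, 0]) stool();
translate([496, 894, 0]) stool();
translate([-443, 242, 0]) stool();
translate([1435, 242, 0]) stool();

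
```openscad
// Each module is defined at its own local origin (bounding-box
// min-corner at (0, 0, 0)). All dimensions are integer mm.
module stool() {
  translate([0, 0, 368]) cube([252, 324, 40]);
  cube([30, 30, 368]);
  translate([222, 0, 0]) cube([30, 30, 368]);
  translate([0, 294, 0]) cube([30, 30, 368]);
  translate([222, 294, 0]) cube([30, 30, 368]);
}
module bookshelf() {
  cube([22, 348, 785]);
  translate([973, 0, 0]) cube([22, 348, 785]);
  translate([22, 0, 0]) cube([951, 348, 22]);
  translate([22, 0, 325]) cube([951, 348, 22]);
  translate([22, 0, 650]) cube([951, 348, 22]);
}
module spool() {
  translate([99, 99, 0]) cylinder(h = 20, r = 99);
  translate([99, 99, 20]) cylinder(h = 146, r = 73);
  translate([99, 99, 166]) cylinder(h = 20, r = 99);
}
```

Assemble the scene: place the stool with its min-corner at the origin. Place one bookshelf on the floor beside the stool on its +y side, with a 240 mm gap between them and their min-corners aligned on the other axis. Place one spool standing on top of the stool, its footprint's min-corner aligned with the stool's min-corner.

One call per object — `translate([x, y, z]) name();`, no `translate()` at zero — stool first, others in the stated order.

stool();
translate([0, 564, 0]) bookshelf();
translate([0, 0, 408]) spool();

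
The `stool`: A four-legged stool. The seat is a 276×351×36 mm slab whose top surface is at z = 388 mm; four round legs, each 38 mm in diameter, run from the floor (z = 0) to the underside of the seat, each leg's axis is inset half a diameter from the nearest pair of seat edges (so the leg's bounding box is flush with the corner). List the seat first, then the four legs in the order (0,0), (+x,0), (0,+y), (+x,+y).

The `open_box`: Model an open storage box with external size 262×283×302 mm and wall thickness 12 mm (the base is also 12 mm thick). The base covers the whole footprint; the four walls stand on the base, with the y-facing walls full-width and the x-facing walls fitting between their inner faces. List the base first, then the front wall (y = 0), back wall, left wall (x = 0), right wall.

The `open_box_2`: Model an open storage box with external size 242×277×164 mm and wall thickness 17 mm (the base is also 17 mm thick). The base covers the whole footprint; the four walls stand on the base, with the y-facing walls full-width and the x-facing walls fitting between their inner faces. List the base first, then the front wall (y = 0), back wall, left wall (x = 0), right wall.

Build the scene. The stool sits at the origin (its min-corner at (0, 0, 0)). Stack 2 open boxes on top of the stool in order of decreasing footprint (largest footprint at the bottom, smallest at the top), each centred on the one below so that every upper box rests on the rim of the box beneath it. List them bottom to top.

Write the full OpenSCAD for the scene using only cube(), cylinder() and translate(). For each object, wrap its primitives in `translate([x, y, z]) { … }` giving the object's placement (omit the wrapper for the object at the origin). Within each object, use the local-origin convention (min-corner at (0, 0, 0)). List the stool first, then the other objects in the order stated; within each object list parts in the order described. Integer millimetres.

translate([0, 0, 352]) cube([276, 351, 36]);
translate([19, 19, 0]) cylinder(h = 352, r = 19);
translate([257, 19, 0]) cylinder(h = 352, r = 19);
translate([19, 332, 0]) cylinder(h = 352, r = 19);
translate([257, 332, 0]) cylinder(h = 352, r = 19);
translate([7, 34, 388]) {
  cube([262, 283, 12]);
  translate([0, 0, 12]) cube([262, 12, 290]);
  translate([0, 271, 12]) cube([262, 12, 290]);
  translate([0, 12, 12]) cube([12, 259, 290]);
  translate([250, 12, 12]) cube([12, 259, 290]);
}
translate([17, 37, 690]) {
  cube([242, 277, 17]);
  translate([0, 0, 17]) cube([242, 17, 147]);
  translate([0, 260, 17]) cube([242, 17, 147]);
  translate([0, 17, 17]) cube([17, 243, 147]);
  translate([225, 17, 17]) cube([17, 243, 147]);
}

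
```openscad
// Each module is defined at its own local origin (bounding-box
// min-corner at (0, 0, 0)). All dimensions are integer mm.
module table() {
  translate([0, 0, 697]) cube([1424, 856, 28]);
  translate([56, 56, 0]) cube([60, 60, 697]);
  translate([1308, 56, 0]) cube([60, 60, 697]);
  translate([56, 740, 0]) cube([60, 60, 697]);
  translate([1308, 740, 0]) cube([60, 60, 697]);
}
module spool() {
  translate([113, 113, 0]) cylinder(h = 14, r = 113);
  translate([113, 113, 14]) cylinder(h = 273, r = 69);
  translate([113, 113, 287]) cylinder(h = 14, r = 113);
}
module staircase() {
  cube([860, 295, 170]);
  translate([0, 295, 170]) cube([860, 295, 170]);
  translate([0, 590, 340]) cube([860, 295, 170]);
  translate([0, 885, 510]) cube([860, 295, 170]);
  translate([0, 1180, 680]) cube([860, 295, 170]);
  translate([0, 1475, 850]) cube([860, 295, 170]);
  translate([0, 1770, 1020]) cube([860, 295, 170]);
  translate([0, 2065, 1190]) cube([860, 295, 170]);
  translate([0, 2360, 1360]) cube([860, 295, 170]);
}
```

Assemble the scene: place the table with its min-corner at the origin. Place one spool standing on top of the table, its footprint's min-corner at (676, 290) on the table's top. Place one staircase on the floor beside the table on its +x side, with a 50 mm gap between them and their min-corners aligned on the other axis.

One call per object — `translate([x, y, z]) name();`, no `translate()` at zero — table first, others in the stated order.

table();
translate([676, 290, 725]) spool();
translate([1474, 0, 0]) staircase();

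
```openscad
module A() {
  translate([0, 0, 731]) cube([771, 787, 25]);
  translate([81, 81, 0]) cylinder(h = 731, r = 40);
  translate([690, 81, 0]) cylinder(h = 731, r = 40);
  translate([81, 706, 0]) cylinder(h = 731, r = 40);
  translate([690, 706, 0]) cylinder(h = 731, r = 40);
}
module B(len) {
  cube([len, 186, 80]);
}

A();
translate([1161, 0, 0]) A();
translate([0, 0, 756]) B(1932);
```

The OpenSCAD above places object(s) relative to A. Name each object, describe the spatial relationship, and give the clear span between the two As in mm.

Second table starts at x = 1161; first ends at x = 771; clear span = 1161 − 771 = 390 mm.

A is a table. B is a beam. A beam spans the tops of two tables. The clear span between the two tables is 390 mm.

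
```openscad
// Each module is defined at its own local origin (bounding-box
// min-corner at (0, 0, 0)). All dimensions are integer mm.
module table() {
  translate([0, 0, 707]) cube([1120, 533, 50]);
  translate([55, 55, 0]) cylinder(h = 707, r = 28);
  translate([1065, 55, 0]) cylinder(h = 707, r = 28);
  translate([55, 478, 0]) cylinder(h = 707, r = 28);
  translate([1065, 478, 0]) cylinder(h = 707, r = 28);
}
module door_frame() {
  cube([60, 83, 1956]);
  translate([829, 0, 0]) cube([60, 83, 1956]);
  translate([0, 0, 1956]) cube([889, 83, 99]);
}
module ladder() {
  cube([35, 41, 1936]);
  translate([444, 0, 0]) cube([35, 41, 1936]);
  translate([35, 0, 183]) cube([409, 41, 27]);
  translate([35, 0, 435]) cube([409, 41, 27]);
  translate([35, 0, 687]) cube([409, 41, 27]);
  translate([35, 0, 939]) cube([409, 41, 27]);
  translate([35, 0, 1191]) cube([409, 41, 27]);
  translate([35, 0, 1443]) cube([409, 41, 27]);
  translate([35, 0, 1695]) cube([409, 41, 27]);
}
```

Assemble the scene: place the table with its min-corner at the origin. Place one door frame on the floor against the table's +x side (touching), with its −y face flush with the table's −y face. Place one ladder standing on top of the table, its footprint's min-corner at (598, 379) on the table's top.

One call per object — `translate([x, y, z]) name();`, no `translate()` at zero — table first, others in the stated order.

table();
translate([1120, 0, 0]) door_frame();
translate([598, 379, 757]) ladder();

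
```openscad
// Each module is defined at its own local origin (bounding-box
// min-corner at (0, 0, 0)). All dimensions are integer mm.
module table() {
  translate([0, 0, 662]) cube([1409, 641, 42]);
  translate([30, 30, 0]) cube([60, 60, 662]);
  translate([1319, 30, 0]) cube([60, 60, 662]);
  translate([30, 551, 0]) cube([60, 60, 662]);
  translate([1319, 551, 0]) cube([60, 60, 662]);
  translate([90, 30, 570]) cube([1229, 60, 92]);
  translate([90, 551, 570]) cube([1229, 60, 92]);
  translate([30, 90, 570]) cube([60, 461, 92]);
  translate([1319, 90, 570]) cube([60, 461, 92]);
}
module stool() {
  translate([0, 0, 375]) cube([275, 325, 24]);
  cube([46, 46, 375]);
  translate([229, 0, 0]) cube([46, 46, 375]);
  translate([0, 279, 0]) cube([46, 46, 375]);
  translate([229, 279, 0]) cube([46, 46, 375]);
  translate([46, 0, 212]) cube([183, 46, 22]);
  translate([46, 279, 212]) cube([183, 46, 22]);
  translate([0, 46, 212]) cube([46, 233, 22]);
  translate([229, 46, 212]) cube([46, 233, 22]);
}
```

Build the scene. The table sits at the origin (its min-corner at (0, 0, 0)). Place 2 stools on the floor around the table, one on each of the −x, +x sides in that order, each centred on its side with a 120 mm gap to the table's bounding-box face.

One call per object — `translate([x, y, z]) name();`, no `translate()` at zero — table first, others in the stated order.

table();
translate([-395, 158, 0]) stool();
translate([1529, 158, 0]) stool();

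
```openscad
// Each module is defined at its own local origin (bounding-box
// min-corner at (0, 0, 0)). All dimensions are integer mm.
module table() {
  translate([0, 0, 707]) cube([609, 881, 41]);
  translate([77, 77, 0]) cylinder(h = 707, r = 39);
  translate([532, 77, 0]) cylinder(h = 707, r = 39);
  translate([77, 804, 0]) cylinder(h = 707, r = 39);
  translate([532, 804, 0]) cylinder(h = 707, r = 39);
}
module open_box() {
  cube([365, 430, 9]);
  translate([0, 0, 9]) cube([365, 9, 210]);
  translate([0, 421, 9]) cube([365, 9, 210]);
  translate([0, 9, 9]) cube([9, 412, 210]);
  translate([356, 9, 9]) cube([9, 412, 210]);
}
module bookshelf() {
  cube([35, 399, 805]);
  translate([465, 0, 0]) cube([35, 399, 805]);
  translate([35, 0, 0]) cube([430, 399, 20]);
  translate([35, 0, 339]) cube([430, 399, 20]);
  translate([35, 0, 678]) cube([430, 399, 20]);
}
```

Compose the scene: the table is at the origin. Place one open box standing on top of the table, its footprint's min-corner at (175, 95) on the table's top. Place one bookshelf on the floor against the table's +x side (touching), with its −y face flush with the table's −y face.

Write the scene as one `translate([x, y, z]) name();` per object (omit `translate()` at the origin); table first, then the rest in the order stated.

table();
translate([175, 95, 748]) open_box();
translate([609, 0, 0]) bookshelf();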